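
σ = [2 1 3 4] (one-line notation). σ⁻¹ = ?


To find σ⁻¹, swap domain and range:
σ(1) = 2 → σ⁻¹(2) = 1
σ(2) = 1 → σ⁻¹(1) = 2
σ(3) = 3 → σ⁻¹(3) = 3
σ(4) = 4 → σ⁻¹(4) = 4

σ⁻¹ = [2 1 3 4]


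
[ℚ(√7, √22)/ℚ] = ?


[ℚ(√7,√22):ℚ] = [ℚ(√7,√22):ℚ(√7)]·[ℚ(√7):ℚ] = 2·2 = 4

[ℚ(√7, √22)/ℚ] = 4


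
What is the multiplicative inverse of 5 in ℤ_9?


Use the extended Euclidean algorithm to write 1 = 5·s + 9·t; then s mod 9 is the inverse.
Euclidean algorithm:
  5 = 0·9 + 5
  9 = 1·5 + 4
  5 = 1·4 + 1
  4 = 4·1 + 0
gcd(5,9) = 1
Back-substitution gives: 5·(2) + 9·(-1) = 1
So 5⁻¹ ≡ 2 ≡ 2 (mod 9)
Check: 5 × 2 = 10 ≡ 1 (mod 9) ✓

5⁻¹ ≡ 2 (mod 9)


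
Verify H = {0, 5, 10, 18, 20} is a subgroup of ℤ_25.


Subgroup test for H = {0, 5, 10, 18, 20} in (ℤ_25, +):
(1) 0 ∈ H? Yes
(2) Closure: for all a,b ∈ H, (a+b) mod 25 ∈ H? No  [counterexample: 5 + 10 = 15 ∉ H]
(3) Inverses: for all a ∈ H, -a mod 25 ∈ H? No

No, H is not a subgroup of ℤ_25


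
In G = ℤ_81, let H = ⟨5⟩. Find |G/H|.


|⟨5⟩| = n / gcd(5, 81) = 81 / 1 = 81
H is normal (ℤ_81 is abelian).
|G/H| = |G| / |H| = 81 / 81 = 1

|G/H| = 1


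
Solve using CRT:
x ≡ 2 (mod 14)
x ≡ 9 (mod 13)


m₁ = 14, m₂ = 13, gcd = 1, so CRT applies. M = m₁·m₂ = 182
Let M₁ = M/m₁ = 13, M₂ = M/m₂ = 14
Find y₁ ≡ M₁⁻¹ (mod m₁): 13⁻¹ ≡ 13 (mod 14)
Find y₂ ≡ M₂⁻¹ (mod m₂): 14⁻¹ ≡ 1 (mod 13)
x = a₁·M₁·y₁ + a₂·M₂·y₂ = 2·13·13 + 9·14·1 = 464
Reduce mod 182: x ≡ 100
Check: 100 mod 14 = 2 ✓, 100 mod 13 = 9 ✓

x ≡ 100 (mod 182)


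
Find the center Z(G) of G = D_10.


Z(G) = {g ∈ G | gx = xg for all x ∈ G}
For even n, Z(D_n) = {e, r^(n/2)}: the 180° rotation r^5 commutes with every reflection and rotation

Z(D_10) = {e, r^5}


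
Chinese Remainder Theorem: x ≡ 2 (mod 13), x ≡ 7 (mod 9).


m₁ = 13, m₂ = 9, gcd = 1, so CRT applies. M = m₁·m₂ = 117
Let M₁ = M/m₁ = 9, M₂ = M/m₂ = 13
Find y₁ ≡ M₁⁻¹ (mod m₁): 9⁻¹ ≡ 3 (mod 13)
Find y₂ ≡ M₂⁻¹ (mod m₂): 13⁻¹ ≡ 7 (mod 9)
x = a₁·M₁·y₁ + a₂·M₂·y₂ = 2·9·3 + 7·13·7 = 691
Reduce mod 117: x ≡ 106
Check: 106 mod 13 = 2 ✓, 106 mod 9 = 7 ✓

x ≡ 106 (mod 117)


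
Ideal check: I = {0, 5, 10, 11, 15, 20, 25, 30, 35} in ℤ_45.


Check ideal conditions for I = {0, 5, 10, 11, 15, 20, 25, 30, 35} in ℤ_45:
(1) I is an additive subgroup? No
(2) For r ∈ ℤ_45 and a ∈ I: r·a ∈ I? No  [counterexample: r=2, a=11, r·a mod 45 = 22 ∉ I]

No, I is not an ideal of ℤ_45


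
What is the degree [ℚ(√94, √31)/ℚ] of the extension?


[ℚ(√94,√31):ℚ] = [ℚ(√94,√31):ℚ(√94)]·[ℚ(√94):ℚ] = 2·2 = 4

[ℚ(√94, √31)/ℚ] = 4


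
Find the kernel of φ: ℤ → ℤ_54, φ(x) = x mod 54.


Kernel = preimage of identity
ker(φ) = {x ∈ ℤ : x ≡ 0 (mod 54)} = 54ℤ = {0, ±54, ±108, ...}

ker(φ) = 54ℤ


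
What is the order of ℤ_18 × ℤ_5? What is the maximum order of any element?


|ℤ_18 × ℤ_5| = 18 × 5 = 90
Max element order = lcm(18,5) = 90
Cyclic? Yes (gcd=1)

|ℤ_18×ℤ_5| = 90, max element order = 90


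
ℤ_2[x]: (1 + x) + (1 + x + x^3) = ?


Add coefficients mod 2:
x^0: 1 + 1 = 0 (mod 2)
x^1: 1 + 1 = 0 (mod 2)
x^2: 0 + 0 = 0 (mod 2)
x^3: 0 + 1 = 1 (mod 2)
Result: x^3

f + g = x^3


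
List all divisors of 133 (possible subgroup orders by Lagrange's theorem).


Lagrange's theorem: |H| divides |G|
|G| = 133
Divisors of 133: 1, 7, 19, 133

Possible subgroup orders: {1, 7, 19, 133}


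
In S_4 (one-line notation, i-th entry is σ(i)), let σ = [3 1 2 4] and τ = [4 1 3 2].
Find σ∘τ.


σ∘τ: apply τ first, then σ
1 →τ 4 →σ 4
2 →τ 1 →σ 3
3 →τ 3 →σ 2
4 →τ 2 →σ 1

σ∘τ = [4 3 2 1]


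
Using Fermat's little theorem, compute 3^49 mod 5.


Fermat's little theorem: if p is prime and gcd(a,p)=1, then a^(p-1) ≡ 1 (mod p)
p = 5 is prime, gcd(3,5) = 1
Reduce exponent: 49 mod 4 = 1
So 3^49 ≡ 3^1 (mod 5)
3^1 mod 5 = 3

3^49 ≡ 3 (mod 5)


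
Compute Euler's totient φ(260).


Factor n: 260 = 2^2 × 5 × 13
φ(n) = n · ∏(1 - 1/p) over distinct primes p | n
φ(260) = 260 · (1 - 1/2) · (1 - 1/5) · (1 - 1/13) = 96

φ(260) = 96


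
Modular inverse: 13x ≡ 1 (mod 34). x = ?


Use the extended Euclidean algorithm to write 1 = 13·s + 34·t; then s mod 34 is the inverse.
Euclidean algorithm:
  13 = 0·34 + 13
  34 = 2·13 + 8
  13 = 1·8 + 5
  8 = 1·5 + 3
  5 = 1·3 + 2
  3 = 1·2 + 1
  2 = 2·1 + 0
gcd(13,34) = 1
Back-substitution gives: 13·(-13) + 34·(5) = 1
So 13⁻¹ ≡ -13 ≡ 21 (mod 34)
Check: 13 × 21 = 273 ≡ 1 (mod 34) ✓

13⁻¹ ≡ 21 (mod 34)


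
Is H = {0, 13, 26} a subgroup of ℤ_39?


Subgroup test for H = {0, 13, 26} in (ℤ_39, +):
(1) 0 ∈ H? Yes
(2) Closure: for all a,b ∈ H, (a+b) mod 39 ∈ H? Yes
(3) Inverses: for all a ∈ H, -a mod 39 ∈ H? Yes

Yes, H is a subgroup of ℤ_39


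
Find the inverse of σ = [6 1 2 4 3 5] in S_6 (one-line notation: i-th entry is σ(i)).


To find σ⁻¹, swap domain and range:
σ(1) = 6 → σ⁻¹(6) = 1
σ(2) = 1 → σ⁻¹(1) = 2
σ(3) = 2 → σ⁻¹(2) = 3
σ(4) = 4 → σ⁻¹(4) = 4
σ(5) = 3 → σ⁻¹(3) = 5
σ(6) = 5 → σ⁻¹(5) = 6

σ⁻¹ = [2 3 5 4 6 1]


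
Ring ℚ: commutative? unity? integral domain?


ℚ is a field: commutative, has unity, every nonzero element is a unit (hence an integral domain)
Commutative: Yes
Integral domain: Yes
Has unity: Yes

ℚ: Commutative=Yes, Unity=Yes


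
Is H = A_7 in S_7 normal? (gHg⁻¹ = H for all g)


H = A_7 in S_7
A_7 has index 2 in S_7, and every subgroup of index 2 is normal

Yes, normal subgroup


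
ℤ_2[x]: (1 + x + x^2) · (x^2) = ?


Expand and collect like terms; reduce coefficients mod 2:
x^0: 1·0 = 0 ≡ 0 (mod 2)
x^1: 1·0 + 1·0 = 0 ≡ 0 (mod 2)
x^2: 1·1 + 1·0 + 1·0 = 1 ≡ 1 (mod 2)
x^3: 1·1 + 1·0 = 1 ≡ 1 (mod 2)
x^4: 1·1 = 1 ≡ 1 (mod 2)
Result: x^2 + x^3 + x^4

f · g = x^2 + x^3 + x^4


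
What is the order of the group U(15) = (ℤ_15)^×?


U(n) is the group of units mod n; |U(n)| = φ(n)
|U(15)| = φ(15) = 8

|U(15) = (ℤ_15)^×| = 8


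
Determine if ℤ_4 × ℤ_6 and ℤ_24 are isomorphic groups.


Comparing ℤ_4 × ℤ_6 and ℤ_24:
gcd(4,6) = 2 ≠ 1. Max element order in ℤ_4×ℤ_6 is lcm(4,6) = 12 < 24, so it has no element of order 24

No, ℤ_4 × ℤ_6 ≇ ℤ_24


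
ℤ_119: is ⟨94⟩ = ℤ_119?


g generates ℤ_n iff gcd(g, n) = 1
gcd(94, 119) = 1
Since gcd = 1, 94 is a generator.

Yes, 94 generates ℤ_119


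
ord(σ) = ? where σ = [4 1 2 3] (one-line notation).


Cycle decomposition: (1 4 3 2)
Cycle lengths: 4
Order = lcm(4) = 4

ord(σ) = 4


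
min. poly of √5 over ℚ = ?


√5 satisfies x² - 5 = 0, irreducible over ℚ since 5 is squarefree

Minimal polynomial: x² - 5


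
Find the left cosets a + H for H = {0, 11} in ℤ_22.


H = {0, 11}, |H| = 2
Number of cosets = |G|/|H| = 22/2 = 11
0 + H = {0, 11}
1 + H = {1, 12}
2 + H = {2, 13}
3 + H = {3, 14}
4 + H = {4, 15}
5 + H = {5, 16}
6 + H = {6, 17}
7 + H = {7, 18}
8 + H = {8, 19}
9 + H = {9, 20}
10 + H = {10, 21}

Cosets: 0+H={0,11}; 1+H={1,12}; 2+H={2,13}; 3+H={3,14}; 4+H={4,15}; 5+H={5,16}; 6+H={6,17}; 7+H={7,18}; 8+H={8,19}; 9+H={9,20}; 10+H={10,21}


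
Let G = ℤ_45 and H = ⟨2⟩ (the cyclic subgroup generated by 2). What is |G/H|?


|⟨2⟩| = n / gcd(2, 45) = 45 / 1 = 45
H is normal (ℤ_45 is abelian).
|G/H| = |G| / |H| = 45 / 45 = 1

|G/H| = 1


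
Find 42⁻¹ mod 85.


Use the extended Euclidean algorithm to write 1 = 42·s + 85·t; then s mod 85 is the inverse.
Euclidean algorithm:
  42 = 0·85 + 42
  85 = 2·42 + 1
  42 = 42·1 + 0
gcd(42,85) = 1
Back-substitution gives: 42·(-2) + 85·(1) = 1
So 42⁻¹ ≡ -2 ≡ 83 (mod 85)
Check: 42 × 83 = 3486 ≡ 1 (mod 85) ✓

42⁻¹ ≡ 83 (mod 85)


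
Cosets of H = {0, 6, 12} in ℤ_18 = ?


H = {0, 6, 12}, |H| = 3
Number of cosets = |G|/|H| = 18/3 = 6
0 + H = {0, 6, 12}
1 + H = {1, 7, 13}
2 + H = {2, 8, 14}
3 + H = {3, 9, 15}
4 + H = {4, 10, 16}
5 + H = {5, 11, 17}

Cosets: 0+H={0,6,12}; 1+H={1,7,13}; 2+H={2,8,14}; 3+H={3,9,15}; 4+H={4,10,16}; 5+H={5,11,17}


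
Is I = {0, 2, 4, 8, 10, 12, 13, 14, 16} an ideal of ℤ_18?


Check ideal conditions for I = {0, 2, 4, 8, 10, 12, 13, 14, 16} in ℤ_18:
(1) I is an additive subgroup? No
(2) For r ∈ ℤ_18 and a ∈ I: r·a ∈ I? No  [counterexample: r=2, a=12, r·a mod 18 = 6 ∉ I]

No, I is not an ideal of ℤ_18


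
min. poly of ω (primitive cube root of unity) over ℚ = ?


ω satisfies x² + x + 1 = 0 (the cyclotomic polynomial Φ₃)

Minimal polynomial: x² + x + 1


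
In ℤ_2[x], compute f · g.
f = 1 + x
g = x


Expand and collect like terms; reduce coefficients mod 2:
x^0: 1·0 = 0 ≡ 0 (mod 2)
x^1: 1·1 + 1·0 = 1 ≡ 1 (mod 2)
x^2: 1·1 = 1 ≡ 1 (mod 2)
Result: x + x^2

f · g = x + x^2


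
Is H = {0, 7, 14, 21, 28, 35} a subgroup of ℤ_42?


Subgroup test for H = {0, 7, 14, 21, 28, 35} in (ℤ_42, +):
(1) 0 ∈ H? Yes
(2) Closure: for all a,b ∈ H, (a+b) mod 42 ∈ H? Yes
(3) Inverses: for all a ∈ H, -a mod 42 ∈ H? Yes

Yes, H is a subgroup of ℤ_42


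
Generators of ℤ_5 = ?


g generates ℤ_n iff gcd(g,n) = 1
Checking each g ∈ {1,...,4}:
gcd(1,5) = 1
gcd(2,5) = 1
gcd(3,5) = 1
gcd(4,5) = 1
Generators: {1, 2, 3, 4}
Number of generators = φ(5) = 4

Generators of ℤ_5 = {1, 2, 3, 4}


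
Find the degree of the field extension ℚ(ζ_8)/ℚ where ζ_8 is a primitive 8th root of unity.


[ℚ(ζ_n):ℚ] = deg Φ_n(x) = φ(n). Here φ(8) = 4

[ℚ(ζ_8)/ℚ where ζ_8 is a primitive 8th root of unity] = 4


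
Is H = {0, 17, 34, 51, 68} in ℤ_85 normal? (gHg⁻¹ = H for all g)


H = {0, 17, 34, 51, 68} in ℤ_85
ℤ_85 is abelian; every subgroup of an abelian group is normal

Yes, normal subgroup


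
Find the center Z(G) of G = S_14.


Z(G) = {g ∈ G | gx = xg for all x ∈ G}
S_n is non-abelian for n ≥ 3; Z(S_14) is trivial

Z(S_14) = {e}


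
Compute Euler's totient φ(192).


Factor n: 192 = 2^6 × 3
φ(n) = n · ∏(1 - 1/p) over distinct primes p | n
φ(192) = 192 · (1 - 1/2) · (1 - 1/3) = 64

φ(192) = 64


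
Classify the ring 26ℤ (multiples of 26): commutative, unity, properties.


26ℤ is a commutative ring under +,× but has no multiplicative identity (1 ∉ 26ℤ); it has no zero divisors, but without unity it is not an integral domain
Commutative: Yes
Integral domain: No
Has unity: No

26ℤ (multiples of 26): Commutative=Yes, Unity=No


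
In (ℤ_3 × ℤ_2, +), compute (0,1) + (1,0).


Operation: componentwise addition mod (3, 2)
(0,1) + (1,0) = ((a₁+b₁) mod 3, (a₂+b₂) mod 2) with a = (0,1), b = (1,0)

(0,1) + (1,0) = (1,1)


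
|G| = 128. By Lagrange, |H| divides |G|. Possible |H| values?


Lagrange's theorem: |H| divides |G|
|G| = 128
Divisors of 128: 1, 2, 4, 8, 16, 32, 64, 128

Possible subgroup orders: {1, 2, 4, 8, 16, 32, 64, 128}


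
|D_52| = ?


|D_n| = 2n (n rotations and n reflections)
|D_52| = 2×52 = 104

|D_52| = 104


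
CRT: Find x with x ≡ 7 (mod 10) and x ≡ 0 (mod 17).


m₁ = 10, m₂ = 17, gcd = 1, so CRT applies. M = m₁·m₂ = 170
Let M₁ = M/m₁ = 17, M₂ = M/m₂ = 10
Find y₁ ≡ M₁⁻¹ (mod m₁): 17⁻¹ ≡ 3 (mod 10)
Find y₂ ≡ M₂⁻¹ (mod m₂): 10⁻¹ ≡ 12 (mod 17)
x = a₁·M₁·y₁ + a₂·M₂·y₂ = 7·17·3 + 0·10·12 = 357
Reduce mod 170: x ≡ 17
Check: 17 mod 10 = 7 ✓, 17 mod 17 = 0 ✓

x ≡ 17 (mod 170)


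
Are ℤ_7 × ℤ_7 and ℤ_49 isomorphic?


Comparing ℤ_7 × ℤ_7 and ℤ_49:
gcd(7,7) = 7 ≠ 1. Max element order in ℤ_7×ℤ_7 is lcm(7,7) = 7 < 49, so it has no element of order 49

No, ℤ_7 × ℤ_7 ≇ ℤ_49


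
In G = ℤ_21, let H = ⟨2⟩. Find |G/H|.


|⟨2⟩| = n / gcd(2, 21) = 21 / 1 = 21
H is normal (ℤ_21 is abelian).
|G/H| = |G| / |H| = 21 / 21 = 1

|G/H| = 1


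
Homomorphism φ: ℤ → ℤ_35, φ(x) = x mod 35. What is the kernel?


Kernel = preimage of identity
ker(φ) = {x ∈ ℤ : x ≡ 0 (mod 35)} = 35ℤ = {0, ±35, ±70, ...}

ker(φ) = 35ℤ


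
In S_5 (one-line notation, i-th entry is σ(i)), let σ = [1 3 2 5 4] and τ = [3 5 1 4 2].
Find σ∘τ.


σ∘τ: apply τ first, then σ
1 →τ 3 →σ 2
2 →τ 5 →σ 4
3 →τ 1 →σ 1
4 →τ 4 →σ 5
5 →τ 2 →σ 3

σ∘τ = [2 4 1 5 3]


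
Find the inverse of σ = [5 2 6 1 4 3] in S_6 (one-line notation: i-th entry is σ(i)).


To find σ⁻¹, swap domain and range:
σ(1) = 5 → σ⁻¹(5) = 1
σ(2) = 2 → σ⁻¹(2) = 2
σ(3) = 6 → σ⁻¹(6) = 3
σ(4) = 1 → σ⁻¹(1) = 4
σ(5) = 4 → σ⁻¹(4) = 5
σ(6) = 3 → σ⁻¹(3) = 6

σ⁻¹ = [4 2 6 5 1 3]


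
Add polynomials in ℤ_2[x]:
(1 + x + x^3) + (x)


Add coefficients mod 2:
x^0: 1 + 0 = 1 (mod 2)
x^1: 1 + 1 = 0 (mod 2)
x^2: 0 + 0 = 0 (mod 2)
x^3: 1 + 0 = 1 (mod 2)
Result: 1 + x^3

f + g = 1 + x^3


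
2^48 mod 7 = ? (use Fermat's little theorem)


Fermat's little theorem: if p is prime and gcd(a,p)=1, then a^(p-1) ≡ 1 (mod p)
p = 7 is prime, gcd(2,7) = 1
Reduce exponent: 48 mod 6 = 0
So 2^48 ≡ 2^0 (mod 7)
2^0 = 1

2^48 ≡ 1 (mod 7)


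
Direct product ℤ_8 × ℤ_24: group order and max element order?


|ℤ_8 × ℤ_24| = 8 × 24 = 192
Max element order = lcm(8,24) = 24
Cyclic? No (gcd=8)

|ℤ_8×ℤ_24| = 192, max element order = 24


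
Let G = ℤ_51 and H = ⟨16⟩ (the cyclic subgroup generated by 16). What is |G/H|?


|⟨16⟩| = n / gcd(16, 51) = 51 / 1 = 51
H is normal (ℤ_51 is abelian).
|G/H| = |G| / |H| = 51 / 51 = 1

|G/H| = 1


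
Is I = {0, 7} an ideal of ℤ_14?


Check ideal conditions for I = {0, 7} in ℤ_14:
(1) I is an additive subgroup? Yes
(2) For r ∈ ℤ_14 and a ∈ I: r·a ∈ I? Yes

Yes, I is an ideal of ℤ_14


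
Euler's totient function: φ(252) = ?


Factor n: 252 = 2^2 × 3^2 × 7
φ(n) = n · ∏(1 - 1/p) over distinct primes p | n
φ(252) = 252 · (1 - 1/2) · (1 - 1/3) · (1 - 1/7) = 72

φ(252) = 72


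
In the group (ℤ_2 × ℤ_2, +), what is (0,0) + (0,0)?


Operation: componentwise addition mod (2, 2)
(0,0) + (0,0) = ((a₁+b₁) mod 2, (a₂+b₂) mod 2) with a = (0,0), b = (0,0)

(0,0) + (0,0) = (0,0)


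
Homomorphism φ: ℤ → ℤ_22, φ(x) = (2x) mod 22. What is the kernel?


Kernel = preimage of identity
ker(φ) = {x ∈ ℤ : 2x ≡ 0 (mod 22)}. gcd(2,22) = 2, so 2x ≡ 0 (mod 22) ⟺ x ≡ 0 (mod 22/2 = 11). Hence ker(φ) = 11ℤ

ker(φ) = 11ℤ


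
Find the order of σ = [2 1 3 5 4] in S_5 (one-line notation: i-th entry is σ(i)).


Cycle decomposition: (1 2) (4 5)
Cycle lengths: 2, 2
Order = lcm(2, 2) = 2

ord(σ) = 2


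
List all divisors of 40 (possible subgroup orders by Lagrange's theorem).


Lagrange's theorem: |H| divides |G|
|G| = 40
Divisors of 40: 1, 2, 4, 5, 8, 10, 20, 40

Possible subgroup orders: {1, 2, 4, 5, 8, 10, 20, 40}


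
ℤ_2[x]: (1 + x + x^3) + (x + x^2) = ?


Add coefficients mod 2:
x^0: 1 + 0 = 1 (mod 2)
x^1: 1 + 1 = 0 (mod 2)
x^2: 0 + 1 = 1 (mod 2)
x^3: 1 + 0 = 1 (mod 2)
Result: 1 + x^2 + x^3

f + g = 1 + x^2 + x^3


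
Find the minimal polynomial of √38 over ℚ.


√38 satisfies x² - 38 = 0, irreducible over ℚ since 38 is squarefree

Minimal polynomial: x² - 38


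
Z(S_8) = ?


Z(G) = {g ∈ G | gx = xg for all x ∈ G}
S_n is non-abelian for n ≥ 3; Z(S_8) is trivial

Z(S_8) = {e}


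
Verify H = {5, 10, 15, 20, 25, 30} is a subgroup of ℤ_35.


Subgroup test for H = {5, 10, 15, 20, 25, 30} in (ℤ_35, +):
(1) 0 ∈ H? No
(2) Closure: for all a,b ∈ H, (a+b) mod 35 ∈ H? No  [counterexample: 5 + 30 = 0 ∉ H]
(3) Inverses: for all a ∈ H, -a mod 35 ∈ H? Yes

No, H is not a subgroup of ℤ_35


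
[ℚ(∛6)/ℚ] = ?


∛6 has minimal polynomial x³ - 6 (irreducible over ℚ since 6 is not a perfect cube)

[ℚ(∛6)/ℚ] = 3


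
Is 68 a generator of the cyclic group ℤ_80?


g generates ℤ_n iff gcd(g, n) = 1
gcd(68, 80) = 4
Since gcd = 4 ≠ 1, ⟨68⟩ has order 20 < 80, so 68 is not a generator.

No, 68 does not generate ℤ_80


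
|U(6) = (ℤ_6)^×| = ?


U(n) is the group of units mod n; |U(n)| = φ(n)
|U(6)| = φ(6) = 2

|U(6) = (ℤ_6)^×| = 2


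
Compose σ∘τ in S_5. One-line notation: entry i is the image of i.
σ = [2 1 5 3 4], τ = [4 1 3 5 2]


σ∘τ: apply τ first, then σ
1 →τ 4 →σ 3
2 →τ 1 →σ 2
3 →τ 3 →σ 5
4 →τ 5 →σ 4
5 →τ 2 →σ 1

σ∘τ = [3 2 5 4 1]


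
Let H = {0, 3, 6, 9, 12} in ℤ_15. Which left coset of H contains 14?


14 + H = {14 + h (mod 15) : h ∈ H}
14+0=14, 14+3=2, 14+6=5, 14+9=8, 14+12=11
14 + H = {2, 5, 8, 11, 14} = 2 + H

14 + H = {2, 5, 8, 11, 14}


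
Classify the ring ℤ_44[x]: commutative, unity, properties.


ℤ_44 has zero divisors (2·22 ≡ 0), and these lift to constant zero divisors in ℤ_44[x]; so not an integral domain
Commutative: Yes
Integral domain: No
Has unity: Yes

ℤ_44[x]: Commutative=Yes, Unity=Yes


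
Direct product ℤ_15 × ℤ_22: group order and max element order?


|ℤ_15 × ℤ_22| = 15 × 22 = 330
Max element order = lcm(15,22) = 330
Cyclic? Yes (gcd=1)

|ℤ_15×ℤ_22| = 330, max element order = 330


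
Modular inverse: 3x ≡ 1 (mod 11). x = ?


Use the extended Euclidean algorithm to write 1 = 3·s + 11·t; then s mod 11 is the inverse.
Euclidean algorithm:
  3 = 0·11 + 3
  11 = 3·3 + 2
  3 = 1·2 + 1
  2 = 2·1 + 0
gcd(3,11) = 1
Back-substitution gives: 3·(4) + 11·(-1) = 1
So 3⁻¹ ≡ 4 ≡ 4 (mod 11)
Check: 3 × 4 = 12 ≡ 1 (mod 11) ✓

3⁻¹ ≡ 4 (mod 11)


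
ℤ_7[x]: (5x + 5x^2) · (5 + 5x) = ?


Expand and collect like terms; reduce coefficients mod 7:
x^0: 0·5 = 0 ≡ 0 (mod 7)
x^1: 0·5 + 5·5 = 25 ≡ 4 (mod 7)
x^2: 5·5 + 5·5 = 50 ≡ 1 (mod 7)
x^3: 5·5 = 25 ≡ 4 (mod 7)
Result: 4x + x^2 + 4x^3

f · g = 4x + x^2 + 4x^3


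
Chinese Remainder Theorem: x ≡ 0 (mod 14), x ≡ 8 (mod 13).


m₁ = 14, m₂ = 13, gcd = 1, so CRT applies. M = m₁·m₂ = 182
Let M₁ = M/m₁ = 13, M₂ = M/m₂ = 14
Find y₁ ≡ M₁⁻¹ (mod m₁): 13⁻¹ ≡ 13 (mod 14)
Find y₂ ≡ M₂⁻¹ (mod m₂): 14⁻¹ ≡ 1 (mod 13)
x = a₁·M₁·y₁ + a₂·M₂·y₂ = 0·13·13 + 8·14·1 = 112
Reduce mod 182: x ≡ 112
Check: 112 mod 14 = 0 ✓, 112 mod 13 = 8 ✓

x ≡ 112 (mod 182)


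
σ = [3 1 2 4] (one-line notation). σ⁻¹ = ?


To find σ⁻¹, swap domain and range:
σ(1) = 3 → σ⁻¹(3) = 1
σ(2) = 1 → σ⁻¹(1) = 2
σ(3) = 2 → σ⁻¹(2) = 3
σ(4) = 4 → σ⁻¹(4) = 4

σ⁻¹ = [2 3 1 4]


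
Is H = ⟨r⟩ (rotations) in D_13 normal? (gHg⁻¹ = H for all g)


H = ⟨r⟩ (rotations) in D_13
The rotation subgroup ⟨r⟩ has index 2 in D_13, so it is normal

Yes, normal subgroup


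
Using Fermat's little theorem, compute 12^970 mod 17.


Fermat's little theorem: if p is prime and gcd(a,p)=1, then a^(p-1) ≡ 1 (mod p)
p = 17 is prime, gcd(12,17) = 1
Reduce exponent: 970 mod 16 = 10
So 12^970 ≡ 12^10 (mod 17)
12^10 mod 17 = 9

12^970 ≡ 9 (mod 17)


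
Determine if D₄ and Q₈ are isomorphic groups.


Comparing D₄ and Q₈:
D₄ has 5 elements of order 2; Q₈ has only 1

No, D₄ ≇ Q₈


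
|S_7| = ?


|S_n| = n! (number of permutations of n symbols)
|S_7| = 7! = 5040

|S_7| = 5040


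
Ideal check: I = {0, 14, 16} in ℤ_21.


Check ideal conditions for I = {0, 14, 16} in ℤ_21:
(1) I is an additive subgroup? No
(2) For r ∈ ℤ_21 and a ∈ I: r·a ∈ I? No  [counterexample: r=2, a=14, r·a mod 21 = 7 ∉ I]

No, I is not an ideal of ℤ_21


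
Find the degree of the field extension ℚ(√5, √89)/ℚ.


[ℚ(√5,√89):ℚ] = [ℚ(√5,√89):ℚ(√5)]·[ℚ(√5):ℚ] = 2·2 = 4

[ℚ(√5, √89)/ℚ] = 4


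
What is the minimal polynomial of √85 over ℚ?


√85 satisfies x² - 85 = 0, irreducible over ℚ since 85 is squarefree

Minimal polynomial: x² - 85


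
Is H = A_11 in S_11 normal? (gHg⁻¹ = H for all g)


H = A_11 in S_11
A_11 has index 2 in S_11, and every subgroup of index 2 is normal

Yes, normal subgroup


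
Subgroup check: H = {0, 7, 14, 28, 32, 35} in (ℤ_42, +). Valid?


Subgroup test for H = {0, 7, 14, 28, 32, 35} in (ℤ_42, +):
(1) 0 ∈ H? Yes
(2) Closure: for all a,b ∈ H, (a+b) mod 42 ∈ H? No  [counterexample: 7 + 14 = 21 ∉ H]
(3) Inverses: for all a ∈ H, -a mod 42 ∈ H? No

No, H is not a subgroup of ℤ_42


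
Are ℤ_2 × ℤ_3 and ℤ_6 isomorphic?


Comparing ℤ_2 × ℤ_3 and ℤ_6:
gcd(2,3) = 1, so ℤ_2 × ℤ_3 ≅ ℤ_6 (CRT)

Yes, ℤ_2 × ℤ_3 ≅ ℤ_6


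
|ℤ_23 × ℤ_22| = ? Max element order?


|ℤ_23 × ℤ_22| = 23 × 22 = 506
Max element order = lcm(23,22) = 506
Cyclic? Yes (gcd=1)

|ℤ_23×ℤ_22| = 506, max element order = 506


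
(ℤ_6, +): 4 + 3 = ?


Operation: addition mod 6
4 + 3 = (a + b) mod 6 with a = 4, b = 3

4 + 3 = 1


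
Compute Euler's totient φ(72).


Factor n: 72 = 2^3 × 3^2
φ(n) = n · ∏(1 - 1/p) over distinct primes p | n
φ(72) = 72 · (1 - 1/2) · (1 - 1/3) = 24

φ(72) = 24


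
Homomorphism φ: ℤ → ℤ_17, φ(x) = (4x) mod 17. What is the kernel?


Kernel = preimage of identity
ker(φ) = {x ∈ ℤ : 4x ≡ 0 (mod 17)}. gcd(4,17) = 1, so 4x ≡ 0 (mod 17) ⟺ x ≡ 0 (mod 17/1 = 17). Hence ker(φ) = 17ℤ

ker(φ) = 17ℤ


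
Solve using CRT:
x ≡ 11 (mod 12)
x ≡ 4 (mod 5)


m₁ = 12, m₂ = 5, gcd = 1, so CRT applies. M = m₁·m₂ = 60
Let M₁ = M/m₁ = 5, M₂ = M/m₂ = 12
Find y₁ ≡ M₁⁻¹ (mod m₁): 5⁻¹ ≡ 5 (mod 12)
Find y₂ ≡ M₂⁻¹ (mod m₂): 12⁻¹ ≡ 3 (mod 5)
x = a₁·M₁·y₁ + a₂·M₂·y₂ = 11·5·5 + 4·12·3 = 419
Reduce mod 60: x ≡ 59
Check: 59 mod 12 = 11 ✓, 59 mod 5 = 4 ✓

x ≡ 59 (mod 60)


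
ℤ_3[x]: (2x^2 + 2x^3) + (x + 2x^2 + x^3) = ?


Add coefficients mod 3:
x^0: 0 + 0 = 0 (mod 3)
x^1: 0 + 1 = 1 (mod 3)
x^2: 2 + 2 = 1 (mod 3)
x^3: 2 + 1 = 0 (mod 3)
Result: x + x^2

f + g = x + x^2


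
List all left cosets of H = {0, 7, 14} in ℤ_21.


H = {0, 7, 14}, |H| = 3
Number of cosets = |G|/|H| = 21/3 = 7
0 + H = {0, 7, 14}
1 + H = {1, 8, 15}
2 + H = {2, 9, 16}
3 + H = {3, 10, 17}
4 + H = {4, 11, 18}
5 + H = {5, 12, 19}
6 + H = {6, 13, 20}

Cosets: 0+H={0,7,14}; 1+H={1,8,15}; 2+H={2,9,16}; 3+H={3,10,17}; 4+H={4,11,18}; 5+H={5,12,19}; 6+H={6,13,20}


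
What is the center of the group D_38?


Z(G) = {g ∈ G | gx = xg for all x ∈ G}
For even n, Z(D_n) = {e, r^(n/2)}: the 180° rotation r^19 commutes with every reflection and rotation

Z(D_38) = {e, r^19}


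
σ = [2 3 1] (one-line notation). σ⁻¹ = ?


To find σ⁻¹, swap domain and range:
σ(1) = 2 → σ⁻¹(2) = 1
σ(2) = 3 → σ⁻¹(3) = 2
σ(3) = 1 → σ⁻¹(1) = 3

σ⁻¹ = [3 1 2]


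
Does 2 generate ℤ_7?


g generates ℤ_n iff gcd(g, n) = 1
gcd(2, 7) = 1
Since gcd = 1, 2 is a generator.

Yes, 2 generates ℤ_7


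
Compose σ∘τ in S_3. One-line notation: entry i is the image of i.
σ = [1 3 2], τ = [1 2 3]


σ∘τ: apply τ first, then σ
1 →τ 1 →σ 1
2 →τ 2 →σ 3
3 →τ 3 →σ 2

σ∘τ = [1 3 2]


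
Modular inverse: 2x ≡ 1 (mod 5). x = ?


Use the extended Euclidean algorithm to write 1 = 2·s + 5·t; then s mod 5 is the inverse.
Euclidean algorithm:
  2 = 0·5 + 2
  5 = 2·2 + 1
  2 = 2·1 + 0
gcd(2,5) = 1
Back-substitution gives: 2·(-2) + 5·(1) = 1
So 2⁻¹ ≡ -2 ≡ 3 (mod 5)
Check: 2 × 3 = 6 ≡ 1 (mod 5) ✓

2⁻¹ ≡ 3 (mod 5)


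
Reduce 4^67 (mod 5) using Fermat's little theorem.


Fermat's little theorem: if p is prime and gcd(a,p)=1, then a^(p-1) ≡ 1 (mod p)
p = 5 is prime, gcd(4,5) = 1
Reduce exponent: 67 mod 4 = 3
So 4^67 ≡ 4^3 (mod 5)
4^3 mod 5 = 4

4^67 ≡ 4 (mod 5)


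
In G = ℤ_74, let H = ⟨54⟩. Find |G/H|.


|⟨54⟩| = n / gcd(54, 74) = 74 / 2 = 37
H is normal (ℤ_74 is abelian).
|G/H| = |G| / |H| = 74 / 37 = 2

|G/H| = 2


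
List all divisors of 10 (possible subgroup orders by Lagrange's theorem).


Lagrange's theorem: |H| divides |G|
|G| = 10
Divisors of 10: 1, 2, 5, 10

Possible subgroup orders: {1, 2, 5, 10}


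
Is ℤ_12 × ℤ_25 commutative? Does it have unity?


Direct product ring; commutative with unity (1,1); but (1,0)·(0,1) = (0,0) gives zero divisors, so not an integral domain
Commutative: Yes
Integral domain: No
Has unity: Yes

ℤ_12 × ℤ_25: Commutative=Yes, Unity=Yes


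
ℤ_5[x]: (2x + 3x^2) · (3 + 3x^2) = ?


Expand and collect like terms; reduce coefficients mod 5:
x^0: 0·3 = 0 ≡ 0 (mod 5)
x^1: 0·0 + 2·3 = 6 ≡ 1 (mod 5)
x^2: 0·3 + 2·0 + 3·3 = 9 ≡ 4 (mod 5)
x^3: 2·3 + 3·0 = 6 ≡ 1 (mod 5)
x^4: 3·3 = 9 ≡ 4 (mod 5)
Result: x + 4x^2 + x^3 + 4x^4

f · g = x + 4x^2 + x^3 + 4x^4


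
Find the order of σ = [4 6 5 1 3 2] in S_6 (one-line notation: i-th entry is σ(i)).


Cycle decomposition: (1 4) (2 6) (3 5)
Cycle lengths: 2, 2, 2
Order = lcm(2, 2, 2) = 2

ord(σ) = 2


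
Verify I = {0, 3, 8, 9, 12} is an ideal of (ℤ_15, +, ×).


Check ideal conditions for I = {0, 3, 8, 9, 12} in ℤ_15:
(1) I is an additive subgroup? No
(2) For r ∈ ℤ_15 and a ∈ I: r·a ∈ I? No  [counterexample: r=2, a=3, r·a mod 15 = 6 ∉ I]

No, I is not an ideal of ℤ_15


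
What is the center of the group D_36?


Z(G) = {g ∈ G | gx = xg for all x ∈ G}
For even n, Z(D_n) = {e, r^(n/2)}: the 180° rotation r^18 commutes with every reflection and rotation

Z(D_36) = {e, r^18}


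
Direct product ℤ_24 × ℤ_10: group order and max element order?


|ℤ_24 × ℤ_10| = 24 × 10 = 240
Max element order = lcm(24,10) = 120
Cyclic? No (gcd=2)

|ℤ_24×ℤ_10| = 240, max element order = 120


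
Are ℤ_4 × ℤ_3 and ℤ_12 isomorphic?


Comparing ℤ_4 × ℤ_3 and ℤ_12:
gcd(4,3) = 1, so ℤ_4 × ℤ_3 ≅ ℤ_12 (CRT)

Yes, ℤ_4 × ℤ_3 ≅ ℤ_12


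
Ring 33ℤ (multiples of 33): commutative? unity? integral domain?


33ℤ is a commutative ring under +,× but has no multiplicative identity (1 ∉ 33ℤ); it has no zero divisors, but without unity it is not an integral domain
Commutative: Yes
Integral domain: No
Has unity: No

33ℤ (multiples of 33): Commutative=Yes, Unity=No


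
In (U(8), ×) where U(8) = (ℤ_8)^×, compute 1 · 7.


Operation: multiplication mod 8
1 · 7 = (a × b) mod 8 with a = 1, b = 7

1 · 7 = 7


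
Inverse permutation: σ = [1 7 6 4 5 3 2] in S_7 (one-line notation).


To find σ⁻¹, swap domain and range:
σ(1) = 1 → σ⁻¹(1) = 1
σ(2) = 7 → σ⁻¹(7) = 2
σ(3) = 6 → σ⁻¹(6) = 3
σ(4) = 4 → σ⁻¹(4) = 4
σ(5) = 5 → σ⁻¹(5) = 5
σ(6) = 3 → σ⁻¹(3) = 6
σ(7) = 2 → σ⁻¹(2) = 7

σ⁻¹ = [1 7 6 4 5 3 2]


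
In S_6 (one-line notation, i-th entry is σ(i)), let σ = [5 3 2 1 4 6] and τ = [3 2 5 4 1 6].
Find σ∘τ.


σ∘τ: apply τ first, then σ
1 →τ 3 →σ 2
2 →τ 2 →σ 3
3 →τ 5 →σ 4
4 →τ 4 →σ 1
5 →τ 1 →σ 5
6 →τ 6 →σ 6

σ∘τ = [2 3 4 1 5 6]


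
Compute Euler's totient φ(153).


Factor n: 153 = 3^2 × 17
φ(n) = n · ∏(1 - 1/p) over distinct primes p | n
φ(153) = 153 · (1 - 1/3) · (1 - 1/17) = 96

φ(153) = 96


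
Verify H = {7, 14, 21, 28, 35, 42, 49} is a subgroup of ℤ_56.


Subgroup test for H = {7, 14, 21, 28, 35, 42, 49} in (ℤ_56, +):
(1) 0 ∈ H? No
(2) Closure: for all a,b ∈ H, (a+b) mod 56 ∈ H? No  [counterexample: 7 + 49 = 0 ∉ H]
(3) Inverses: for all a ∈ H, -a mod 56 ∈ H? Yes

No, H is not a subgroup of ℤ_56


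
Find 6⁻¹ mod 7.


Use the extended Euclidean algorithm to write 1 = 6·s + 7·t; then s mod 7 is the inverse.
Euclidean algorithm:
  6 = 0·7 + 6
  7 = 1·6 + 1
  6 = 6·1 + 0
gcd(6,7) = 1
Back-substitution gives: 6·(-1) + 7·(1) = 1
So 6⁻¹ ≡ -1 ≡ 6 (mod 7)
Check: 6 × 6 = 36 ≡ 1 (mod 7) ✓

6⁻¹ ≡ 6 (mod 7)


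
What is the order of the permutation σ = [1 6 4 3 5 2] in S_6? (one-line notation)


Cycle decomposition: (2 6) (3 4)
Cycle lengths: 2, 2
Order = lcm(2, 2) = 2

ord(σ) = 2


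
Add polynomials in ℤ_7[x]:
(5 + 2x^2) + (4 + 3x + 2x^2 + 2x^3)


Add coefficients mod 7:
x^0: 5 + 4 = 2 (mod 7)
x^1: 0 + 3 = 3 (mod 7)
x^2: 2 + 2 = 4 (mod 7)
x^3: 0 + 2 = 2 (mod 7)
Result: 2 + 3x + 4x^2 + 2x^3

f + g = 2 + 3x + 4x^2 + 2x^3


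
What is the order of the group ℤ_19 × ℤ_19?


|A × B| = |A| · |B|
|ℤ_19 × ℤ_19| = 19 × 19 = 361

|ℤ_19 × ℤ_19| = 361


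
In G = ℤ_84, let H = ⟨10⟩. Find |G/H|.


|⟨10⟩| = n / gcd(10, 84) = 84 / 2 = 42
H is normal (ℤ_84 is abelian).
|G/H| = |G| / |H| = 84 / 42 = 2

|G/H| = 2


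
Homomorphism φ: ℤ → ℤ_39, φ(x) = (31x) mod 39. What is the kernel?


Kernel = preimage of identity
ker(φ) = {x ∈ ℤ : 31x ≡ 0 (mod 39)}. gcd(31,39) = 1, so 31x ≡ 0 (mod 39) ⟺ x ≡ 0 (mod 39/1 = 39). Hence ker(φ) = 39ℤ

ker(φ) = 39ℤ


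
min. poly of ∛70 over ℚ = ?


∛70 satisfies x³ - 70 = 0, irreducible over ℚ (no rational root; 70 is not a perfect cube)

Minimal polynomial: x³ - 70


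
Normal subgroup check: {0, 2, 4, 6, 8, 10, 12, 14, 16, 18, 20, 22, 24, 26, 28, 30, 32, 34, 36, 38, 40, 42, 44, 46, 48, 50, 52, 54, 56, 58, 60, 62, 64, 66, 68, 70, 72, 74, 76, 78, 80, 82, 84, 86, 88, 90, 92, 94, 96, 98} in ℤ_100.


H = {0, 2, 4, 6, 8, 10, 12, 14, 16, 18, 20, 22, 24, 26, 28, 30, 32, 34, 36, 38, 40, 42, 44, 46, 48, 50, 52, 54, 56, 58, 60, 62, 64, 66, 68, 70, 72, 74, 76, 78, 80, 82, 84, 86, 88, 90, 92, 94, 96, 98} in ℤ_100
ℤ_100 is abelian; every subgroup of an abelian group is normal

Yes, normal subgroup


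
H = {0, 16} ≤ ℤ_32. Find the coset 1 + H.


1 + H = {1 + h (mod 32) : h ∈ H}
1+0=1, 1+16=17

1 + H = {1, 17}


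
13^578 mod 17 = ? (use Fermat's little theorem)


Fermat's little theorem: if p is prime and gcd(a,p)=1, then a^(p-1) ≡ 1 (mod p)
p = 17 is prime, gcd(13,17) = 1
Reduce exponent: 578 mod 16 = 2
So 13^578 ≡ 13^2 (mod 17)
13^2 mod 17 = 16

13^578 ≡ 16 (mod 17)


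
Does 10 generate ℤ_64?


g generates ℤ_n iff gcd(g, n) = 1
gcd(10, 64) = 2
Since gcd = 2 ≠ 1, ⟨10⟩ has order 32 < 64, so 10 is not a generator.

No, 10 does not generate ℤ_64


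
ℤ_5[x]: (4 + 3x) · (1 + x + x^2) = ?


Expand and collect like terms; reduce coefficients mod 5:
x^0: 4·1 = 4 ≡ 4 (mod 5)
x^1: 4·1 + 3·1 = 7 ≡ 2 (mod 5)
x^2: 4·1 + 3·1 = 7 ≡ 2 (mod 5)
x^3: 3·1 = 3 ≡ 3 (mod 5)
Result: 4 + 2x + 2x^2 + 3x^3

f · g = 4 + 2x + 2x^2 + 3x^3


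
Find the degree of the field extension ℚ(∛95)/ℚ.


∛95 has minimal polynomial x³ - 95 (irreducible over ℚ since 95 is not a perfect cube)

[ℚ(∛95)/ℚ] = 3


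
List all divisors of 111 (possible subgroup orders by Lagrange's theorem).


Lagrange's theorem: |H| divides |G|
|G| = 111
Divisors of 111: 1, 3, 37, 111

Possible subgroup orders: {1, 3, 37, 111}


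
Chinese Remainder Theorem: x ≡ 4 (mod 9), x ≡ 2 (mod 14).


m₁ = 9, m₂ = 14, gcd = 1, so CRT applies. M = m₁·m₂ = 126
Let M₁ = M/m₁ = 14, M₂ = M/m₂ = 9
Find y₁ ≡ M₁⁻¹ (mod m₁): 14⁻¹ ≡ 2 (mod 9)
Find y₂ ≡ M₂⁻¹ (mod m₂): 9⁻¹ ≡ 11 (mod 14)
x = a₁·M₁·y₁ + a₂·M₂·y₂ = 4·14·2 + 2·9·11 = 310
Reduce mod 126: x ≡ 58
Check: 58 mod 9 = 4 ✓, 58 mod 14 = 2 ✓

x ≡ 58 (mod 126)


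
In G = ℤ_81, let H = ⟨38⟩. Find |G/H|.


|⟨38⟩| = n / gcd(38, 81) = 81 / 1 = 81
H is normal (ℤ_81 is abelian).
|G/H| = |G| / |H| = 81 / 81 = 1

|G/H| = 1


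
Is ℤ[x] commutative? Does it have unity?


Polynomial ring over ℤ (an integral domain) is a commutative integral domain with unity 1
Commutative: Yes
Integral domain: Yes
Has unity: Yes

ℤ[x]: Commutative=Yes, Unity=Yes


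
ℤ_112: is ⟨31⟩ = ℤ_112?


g generates ℤ_n iff gcd(g, n) = 1
gcd(31, 112) = 1
Since gcd = 1, 31 is a generator.

Yes, 31 generates ℤ_112


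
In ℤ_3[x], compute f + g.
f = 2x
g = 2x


Add coefficients mod 3:
x^0: 0 + 0 = 0 (mod 3)
x^1: 2 + 2 = 1 (mod 3)
Result: x

f + g = x


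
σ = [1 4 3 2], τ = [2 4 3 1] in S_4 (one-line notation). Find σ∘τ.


σ∘τ: apply τ first, then σ
1 →τ 2 →σ 4
2 →τ 4 →σ 2
3 →τ 3 →σ 3
4 →τ 1 →σ 1

σ∘τ = [4 2 3 1]


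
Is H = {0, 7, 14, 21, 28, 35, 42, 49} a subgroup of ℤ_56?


Subgroup test for H = {0, 7, 14, 21, 28, 35, 42, 49} in (ℤ_56, +):
(1) 0 ∈ H? Yes
(2) Closure: for all a,b ∈ H, (a+b) mod 56 ∈ H? Yes
(3) Inverses: for all a ∈ H, -a mod 56 ∈ H? Yes

Yes, H is a subgroup of ℤ_56


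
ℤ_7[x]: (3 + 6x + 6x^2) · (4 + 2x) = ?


Expand and collect like terms; reduce coefficients mod 7:
x^0: 3·4 = 12 ≡ 5 (mod 7)
x^1: 3·2 + 6·4 = 30 ≡ 2 (mod 7)
x^2: 6·2 + 6·4 = 36 ≡ 1 (mod 7)
x^3: 6·2 = 12 ≡ 5 (mod 7)
Result: 5 + 2x + x^2 + 5x^3

f · g = 5 + 2x + x^2 + 5x^3


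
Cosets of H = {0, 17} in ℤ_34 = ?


H = {0, 17}, |H| = 2
Number of cosets = |G|/|H| = 34/2 = 17
0 + H = {0, 17}
1 + H = {1, 18}
2 + H = {2, 19}
3 + H = {3, 20}
4 + H = {4, 21}
5 + H = {5, 22}
6 + H = {6, 23}
7 + H = {7, 24}
8 + H = {8, 25}
9 + H = {9, 26}
10 + H = {10, 27}
11 + H = {11, 28}
12 + H = {12, 29}
13 + H = {13, 30}
14 + H = {14, 31}
15 + H = {15, 32}
16 + H = {16, 33}

Cosets: 0+H={0,17}; 1+H={1,18}; 2+H={2,19}; 3+H={3,20}; 4+H={4,21}; 5+H={5,22}; 6+H={6,23}; 7+H={7,24}; 8+H={8,25}; 9+H={9,26}; 10+H={10,27}; 11+H={11,28}; 12+H={12,29}; 13+H={13,30}; 14+H={14,31}; 15+H={15,32}; 16+H={16,33}


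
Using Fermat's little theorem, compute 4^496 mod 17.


Fermat's little theorem: if p is prime and gcd(a,p)=1, then a^(p-1) ≡ 1 (mod p)
p = 17 is prime, gcd(4,17) = 1
Reduce exponent: 496 mod 16 = 0
So 4^496 ≡ 4^0 (mod 17)
4^0 = 1

4^496 ≡ 1 (mod 17)


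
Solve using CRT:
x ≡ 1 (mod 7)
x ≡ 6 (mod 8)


m₁ = 7, m₂ = 8, gcd = 1, so CRT applies. M = m₁·m₂ = 56
Let M₁ = M/m₁ = 8, M₂ = M/m₂ = 7
Find y₁ ≡ M₁⁻¹ (mod m₁): 8⁻¹ ≡ 1 (mod 7)
Find y₂ ≡ M₂⁻¹ (mod m₂): 7⁻¹ ≡ 7 (mod 8)
x = a₁·M₁·y₁ + a₂·M₂·y₂ = 1·8·1 + 6·7·7 = 302
Reduce mod 56: x ≡ 22
Check: 22 mod 7 = 1 ✓, 22 mod 8 = 6 ✓

x ≡ 22 (mod 56)


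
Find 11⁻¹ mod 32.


Use the extended Euclidean algorithm to write 1 = 11·s + 32·t; then s mod 32 is the inverse.
Euclidean algorithm:
  11 = 0·32 + 11
  32 = 2·11 + 10
  11 = 1·10 + 1
  10 = 10·1 + 0
gcd(11,32) = 1
Back-substitution gives: 11·(3) + 32·(-1) = 1
So 11⁻¹ ≡ 3 ≡ 3 (mod 32)
Check: 11 × 3 = 33 ≡ 1 (mod 32) ✓

11⁻¹ ≡ 3 (mod 32)


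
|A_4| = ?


|A_n| = n!/2 (even permutations)
|A_4| = 4!/2 = 24/2 = 12

|A_4| = 12


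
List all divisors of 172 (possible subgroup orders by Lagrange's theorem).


Lagrange's theorem: |H| divides |G|
|G| = 172
Divisors of 172: 1, 2, 4, 43, 86, 172

Possible subgroup orders: {1, 2, 4, 43, 86, 172}


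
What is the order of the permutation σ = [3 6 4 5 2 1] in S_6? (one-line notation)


Cycle decomposition: (1 3 4 5 2 6)
Cycle lengths: 6
Order = lcm(6) = 6

ord(σ) = 6


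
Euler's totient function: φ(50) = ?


Factor n: 50 = 2 × 5^2
φ(n) = n · ∏(1 - 1/p) over distinct primes p | n
φ(50) = 50 · (1 - 1/2) · (1 - 1/5) = 20

φ(50) = 20


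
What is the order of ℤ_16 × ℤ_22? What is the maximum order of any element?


|ℤ_16 × ℤ_22| = 16 × 22 = 352
Max element order = lcm(16,22) = 176
Cyclic? No (gcd=2)

|ℤ_16×ℤ_22| = 352, max element order = 176


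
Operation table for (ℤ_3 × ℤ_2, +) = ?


Elements: {(0,0), (0,1), (1,0), (1,1), (2,0), (2,1)}
Operation: componentwise addition mod (3, 2)
Entry (a, b) = ((a₁+b₁) mod 3, (a₂+b₂) mod 2)

Cayley table:
      | (0,0) | (0,1) | (1,0) | (1,1) | (2,0) | (2,1)
(0,0) | (0,0) | (0,1) | (1,0) | (1,1) | (2,0) | (2,1)
(0,1) | (0,1) | (0,0) | (1,1) | (1,0) | (2,1) | (2,0)
(1,0) | (1,0) | (1,1) | (2,0) | (2,1) | (0,0) | (0,1)
(1,1) | (1,1) | (1,0) | (2,1) | (2,0) | (0,1) | (0,0)
(2,0) | (2,0) | (2,1) | (0,0) | (0,1) | (1,0) | (1,1)
(2,1) | (2,1) | (2,0) | (0,1) | (0,0) | (1,1) | (1,0)


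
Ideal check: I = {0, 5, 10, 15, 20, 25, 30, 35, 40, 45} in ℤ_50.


Check ideal conditions for I = {0, 5, 10, 15, 20, 25, 30, 35, 40, 45} in ℤ_50:
(1) I is an additive subgroup? Yes
(2) For r ∈ ℤ_50 and a ∈ I: r·a ∈ I? Yes

Yes, I is an ideal of ℤ_50


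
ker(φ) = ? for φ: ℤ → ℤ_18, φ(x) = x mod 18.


Kernel = preimage of identity
ker(φ) = {x ∈ ℤ : x ≡ 0 (mod 18)} = 18ℤ = {0, ±18, ±36, ...}

ker(φ) = 18ℤ


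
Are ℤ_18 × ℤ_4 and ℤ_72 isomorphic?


Comparing ℤ_18 × ℤ_4 and ℤ_72:
gcd(18,4) = 2 ≠ 1. Max element order in ℤ_18×ℤ_4 is lcm(18,4) = 36 < 72, so it has no element of order 72

No, ℤ_18 × ℤ_4 ≇ ℤ_72


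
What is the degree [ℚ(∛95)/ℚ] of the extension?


∛95 has minimal polynomial x³ - 95 (irreducible over ℚ since 95 is not a perfect cube)

[ℚ(∛95)/ℚ] = 3


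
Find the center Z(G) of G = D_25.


Z(G) = {g ∈ G | gx = xg for all x ∈ G}
For odd n, Z(D_n) = {e}: no nontrivial rotation commutes with all reflections

Z(D_25) = {e}


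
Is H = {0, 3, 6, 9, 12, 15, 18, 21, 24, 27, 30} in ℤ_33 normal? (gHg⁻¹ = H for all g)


H = {0, 3, 6, 9, 12, 15, 18, 21, 24, 27, 30} in ℤ_33
ℤ_33 is abelian; every subgroup of an abelian group is normal

Yes, normal subgroup


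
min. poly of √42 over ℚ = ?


√42 satisfies x² - 42 = 0, irreducible over ℚ since 42 is squarefree

Minimal polynomial: x² - 42


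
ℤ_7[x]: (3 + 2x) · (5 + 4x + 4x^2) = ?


Expand and collect like terms; reduce coefficients mod 7:
x^0: 3·5 = 15 ≡ 1 (mod 7)
x^1: 3·4 + 2·5 = 22 ≡ 1 (mod 7)
x^2: 3·4 + 2·4 = 20 ≡ 6 (mod 7)
x^3: 2·4 = 8 ≡ 1 (mod 7)
Result: 1 + x + 6x^2 + x^3

f · g = 1 + x + 6x^2 + x^3


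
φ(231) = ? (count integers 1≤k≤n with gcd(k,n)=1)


Factor n: 231 = 3 × 7 × 11
φ(n) = n · ∏(1 - 1/p) over distinct primes p | n
φ(231) = 231 · (1 - 1/3) · (1 - 1/7) · (1 - 1/11) = 120

φ(231) = 120


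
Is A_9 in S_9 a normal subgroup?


H = A_9 in S_9
A_9 has index 2 in S_9, and every subgroup of index 2 is normal

Yes, normal subgroup


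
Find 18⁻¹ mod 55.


Use the extended Euclidean algorithm to write 1 = 18·s + 55·t; then s mod 55 is the inverse.
Euclidean algorithm:
  18 = 0·55 + 18
  55 = 3·18 + 1
  18 = 18·1 + 0
gcd(18,55) = 1
Back-substitution gives: 18·(-3) + 55·(1) = 1
So 18⁻¹ ≡ -3 ≡ 52 (mod 55)
Check: 18 × 52 = 936 ≡ 1 (mod 55) ✓

18⁻¹ ≡ 52 (mod 55)


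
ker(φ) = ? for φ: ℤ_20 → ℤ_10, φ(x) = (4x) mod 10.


Kernel = preimage of identity
ker(φ) = {x ∈ ℤ_20 : 4x ≡ 0 (mod 10)}. Since 10 | 20, φ is well-defined. The kernel is the cyclic subgroup ⟨5⟩ of ℤ_20 (order 4), i.e. {0, 5, 10, 15}

ker(φ) = {0, 5, 10, 15}


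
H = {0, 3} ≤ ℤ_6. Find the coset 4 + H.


4 + H = {4 + h (mod 6) : h ∈ H}
4+0=4, 4+3=1
4 + H = {1, 4} = 1 + H

4 + H = {1, 4}


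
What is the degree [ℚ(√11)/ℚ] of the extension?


√11 has minimal polynomial x² - 11 (irreducible over ℚ since 11 is squarefree)

[ℚ(√11)/ℚ] = 2


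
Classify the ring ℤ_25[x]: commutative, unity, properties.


ℤ_25 has zero divisors (5·5 ≡ 0), and these lift to constant zero divisors in ℤ_25[x]; so not an integral domain
Commutative: Yes
Integral domain: No
Has unity: Yes

ℤ_25[x]: Commutative=Yes, Unity=Yes
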